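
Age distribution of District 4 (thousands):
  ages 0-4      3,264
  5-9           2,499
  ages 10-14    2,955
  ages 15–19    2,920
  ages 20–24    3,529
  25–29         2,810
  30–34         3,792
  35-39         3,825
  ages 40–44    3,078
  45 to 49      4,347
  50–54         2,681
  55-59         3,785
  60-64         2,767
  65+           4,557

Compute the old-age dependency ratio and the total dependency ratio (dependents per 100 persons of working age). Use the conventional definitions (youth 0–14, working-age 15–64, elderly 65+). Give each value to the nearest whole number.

0–14: 3,264 + 2,499 + 2,955 = 8,718
15–64: 2,920 + 3,529 + 2,810 + 3,792 + 3,825 + 3,078 + 4,347 + 2,681 + 3,785 + 2,767 = 33,534
65+: 4,557
Old-age dependency ratio = 4,557 / 33,534 × 100 = 14
Total dependency ratio = (8,718 + 4,557) / 33,534 × 100 = 13,275 / 33,534 × 100 = 40

Old-age dependency ratio: 14
Total dependency ratio: 40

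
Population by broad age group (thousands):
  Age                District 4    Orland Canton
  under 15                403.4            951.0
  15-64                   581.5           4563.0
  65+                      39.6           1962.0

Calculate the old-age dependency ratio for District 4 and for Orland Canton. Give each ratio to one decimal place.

District 4: 39.6 / 581.5 × 100 = 6.8
Orland Canton: 1962.0 / 4563.0 × 100 = 43.0

District 4: 6.8
Orland Canton: 43.0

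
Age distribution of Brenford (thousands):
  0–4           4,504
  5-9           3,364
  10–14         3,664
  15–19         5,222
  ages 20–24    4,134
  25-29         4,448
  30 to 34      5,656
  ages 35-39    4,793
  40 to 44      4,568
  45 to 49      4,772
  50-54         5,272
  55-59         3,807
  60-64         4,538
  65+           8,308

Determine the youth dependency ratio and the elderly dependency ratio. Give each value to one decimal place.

0–14: 4,504 + 3,364 + 3,664 = 11,532
15–64: 5,222 + 4,134 + 4,448 + 5,656 + 4,793 + 4,568 + 4,772 + 5,272 + 3,807 + 4,538 = 47,210
65+: 8,308
Youth dependency ratio = 11,532 / 47,210 × 100 = 24.4
Old-age dependency ratio = 8,308 / 47,210 × 100 = 17.6

Youth dependency ratio: 24.4
Old-age dependency ratio: 17.6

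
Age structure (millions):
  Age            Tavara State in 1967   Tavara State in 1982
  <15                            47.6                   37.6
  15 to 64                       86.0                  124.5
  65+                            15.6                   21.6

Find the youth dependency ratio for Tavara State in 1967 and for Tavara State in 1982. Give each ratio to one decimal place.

Tavara State in 1967: 55.3
Tavara State in 1982: 30.2

Tavara State in 1967: 47.6 / 86.0 × 100 = 55.3
Tavara State in 1982: 37.6 / 124.5 × 100 = 30.2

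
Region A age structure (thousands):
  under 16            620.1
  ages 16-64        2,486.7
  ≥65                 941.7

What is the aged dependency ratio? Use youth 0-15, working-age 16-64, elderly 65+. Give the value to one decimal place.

Old-age dependency ratio = 941.7 / 2,486.7 × 100 = 37.9

Old-age dependency ratio: 37.9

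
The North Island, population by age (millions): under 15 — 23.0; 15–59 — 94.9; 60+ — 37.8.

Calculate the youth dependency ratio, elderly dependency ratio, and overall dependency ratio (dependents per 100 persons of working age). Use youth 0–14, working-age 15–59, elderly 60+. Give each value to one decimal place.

Youth dependency ratio = 23.0 / 94.9 × 100 = 24.2
Old-age dependency ratio = 37.8 / 94.9 × 100 = 39.8
Total dependency ratio = (23.0 + 37.8) / 94.9 × 100 = 60.8 / 94.9 × 100 = 64.1

Youth dependency ratio: 24.2
Old-age dependency ratio: 39.8
Total dependency ratio: 64.1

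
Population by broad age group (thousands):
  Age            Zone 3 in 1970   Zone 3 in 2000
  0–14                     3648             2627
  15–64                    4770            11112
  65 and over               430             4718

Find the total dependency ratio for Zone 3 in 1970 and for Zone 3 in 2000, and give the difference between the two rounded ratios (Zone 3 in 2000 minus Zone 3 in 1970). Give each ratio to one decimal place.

Zone 3 in 1970: (3648 + 430) / 4770 × 100 = 4078 / 4770 × 100 = 85.5
Zone 3 in 2000: (2627 + 4718) / 11112 × 100 = 7345 / 11112 × 100 = 66.1

Zone 3 in 1970: 85.5
Zone 3 in 2000: 66.1
Difference: -19.4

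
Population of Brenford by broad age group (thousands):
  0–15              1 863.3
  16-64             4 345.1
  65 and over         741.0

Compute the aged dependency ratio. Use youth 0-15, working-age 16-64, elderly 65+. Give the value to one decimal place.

Old-age dependency ratio = 741.0 / 4 345.1 × 100 = 17.1

Old-age dependency ratio: 17.1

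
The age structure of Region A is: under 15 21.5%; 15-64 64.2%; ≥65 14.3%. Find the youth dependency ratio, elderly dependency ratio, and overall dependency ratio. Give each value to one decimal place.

Youth dependency ratio: 33.5
Old-age dependency ratio: 22.3
Total dependency ratio: 55.8

Youth dependency ratio = 21.5 / 64.2 × 100 = 33.5
Old-age dependency ratio = 14.3 / 64.2 × 100 = 22.3
Total dependency ratio = (21.5 + 14.3) / 64.2 × 100 = 35.8 / 64.2 × 100 = 55.8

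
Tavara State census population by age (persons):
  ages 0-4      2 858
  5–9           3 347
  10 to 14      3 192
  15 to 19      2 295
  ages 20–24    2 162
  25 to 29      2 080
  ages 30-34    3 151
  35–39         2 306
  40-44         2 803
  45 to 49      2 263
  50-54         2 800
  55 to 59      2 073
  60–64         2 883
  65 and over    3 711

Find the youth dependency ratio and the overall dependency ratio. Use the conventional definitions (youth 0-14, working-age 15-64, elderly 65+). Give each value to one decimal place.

Youth dependency ratio: 37.9
Total dependency ratio: 52.8

0–14: 2 858 + 3 347 + 3 192 = 9 397
15–64: 2 295 + 2 162 + 2 080 + 3 151 + 2 306 + 2 803 + 2 263 + 2 800 + 2 073 + 2 883 = 24 816
65+: 3 711
Youth dependency ratio = 9 397 / 24 816 × 100 = 37.9
Total dependency ratio = (9 397 + 3 711) / 24 816 × 100 = 13 108 / 24 816 × 100 = 52.8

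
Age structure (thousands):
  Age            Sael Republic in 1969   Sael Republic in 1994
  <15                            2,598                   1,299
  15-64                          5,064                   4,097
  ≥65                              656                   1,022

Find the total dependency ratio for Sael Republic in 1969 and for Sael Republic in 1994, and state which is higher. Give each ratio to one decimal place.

Sael Republic in 1969: (2,598 + 656) / 5,064 × 100 = 3,254 / 5,064 × 100 = 64.3
Sael Republic in 1994: (1,299 + 1,022) / 4,097 × 100 = 2,321 / 4,097 × 100 = 56.7

Sael Republic in 1969: 64.3
Sael Republic in 1994: 56.7
Higher: Sael Republic in 1969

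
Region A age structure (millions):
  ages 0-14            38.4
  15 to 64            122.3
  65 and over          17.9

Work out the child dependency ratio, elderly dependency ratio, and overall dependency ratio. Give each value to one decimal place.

Youth dependency ratio: 31.4
Old-age dependency ratio: 14.6
Total dependency ratio: 46.0

Youth dependency ratio = 38.4 / 122.3 × 100 = 31.4
Old-age dependency ratio = 17.9 / 122.3 × 100 = 14.6
Total dependency ratio = (38.4 + 17.9) / 122.3 × 100 = 56.3 / 122.3 × 100 = 46.0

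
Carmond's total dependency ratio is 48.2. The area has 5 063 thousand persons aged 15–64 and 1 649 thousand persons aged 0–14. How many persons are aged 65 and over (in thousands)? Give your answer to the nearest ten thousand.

Total dependency ratio = (youth + elderly) / working-age × 100
48.2 = (1 649 + E) / 5 063 × 100
⇒ 790

Aged 65 and over: 790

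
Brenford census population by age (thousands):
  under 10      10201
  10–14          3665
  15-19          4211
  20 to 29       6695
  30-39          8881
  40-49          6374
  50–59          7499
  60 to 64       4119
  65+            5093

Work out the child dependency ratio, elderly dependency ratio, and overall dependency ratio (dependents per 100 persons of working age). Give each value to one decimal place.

Youth dependency ratio: 36.7
Old-age dependency ratio: 13.5
Total dependency ratio: 50.2

0–14: 10201 + 3665 = 13866
15–64: 4211 + 6695 + 8881 + 6374 + 7499 + 4119 = 37779
65+: 5093
Youth dependency ratio = 13866 / 37779 × 100 = 36.7
Old-age dependency ratio = 5093 / 37779 × 100 = 13.5
Total dependency ratio = (13866 + 5093) / 37779 × 100 = 18959 / 37779 × 100 = 50.2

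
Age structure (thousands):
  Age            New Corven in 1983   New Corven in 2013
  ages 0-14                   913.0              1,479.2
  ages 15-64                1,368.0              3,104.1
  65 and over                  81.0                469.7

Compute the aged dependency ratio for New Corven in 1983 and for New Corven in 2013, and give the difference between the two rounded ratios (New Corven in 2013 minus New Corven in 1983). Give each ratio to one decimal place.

New Corven in 1983: 5.9
New Corven in 2013: 15.1
Difference: +9.2

New Corven in 1983: 81.0 / 1,368.0 × 100 = 5.9
New Corven in 2013: 469.7 / 3,104.1 × 100 = 15.1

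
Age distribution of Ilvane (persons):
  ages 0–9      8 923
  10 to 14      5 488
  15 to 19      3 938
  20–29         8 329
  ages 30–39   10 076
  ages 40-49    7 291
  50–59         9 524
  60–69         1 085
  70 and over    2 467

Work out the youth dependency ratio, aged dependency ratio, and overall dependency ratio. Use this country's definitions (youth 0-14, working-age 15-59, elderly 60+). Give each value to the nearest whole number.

Youth dependency ratio: 37
Old-age dependency ratio: 9
Total dependency ratio: 46

0–14: 8 923 + 5 488 = 14 411
15–59: 3 938 + 8 329 + 10 076 + 7 291 + 9 524 = 39 158
60+: 1 085 + 2 467 = 3 552
Youth dependency ratio = 14 411 / 39 158 × 100 = 37
Old-age dependency ratio = 3 552 / 39 158 × 100 = 9
Total dependency ratio = (14 411 + 3 552) / 39 158 × 100 = 17 963 / 39 158 × 100 = 46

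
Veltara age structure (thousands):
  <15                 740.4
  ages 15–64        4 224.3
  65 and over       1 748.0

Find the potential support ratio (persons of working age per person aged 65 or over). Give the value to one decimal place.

Potential support ratio: 2.4

Potential support ratio = 4 224.3 / 1 748.0 = 2.4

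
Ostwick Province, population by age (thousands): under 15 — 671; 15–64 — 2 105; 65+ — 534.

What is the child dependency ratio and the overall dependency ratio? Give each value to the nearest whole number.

Youth dependency ratio: 32
Total dependency ratio: 57

Youth dependency ratio = 671 / 2 105 × 100 = 32
Total dependency ratio = (671 + 534) / 2 105 × 100 = 1 205 / 2 105 × 100 = 57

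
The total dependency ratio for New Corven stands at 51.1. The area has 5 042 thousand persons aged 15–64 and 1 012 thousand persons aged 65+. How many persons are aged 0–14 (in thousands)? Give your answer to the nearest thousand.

Total dependency ratio = (youth + elderly) / working-age × 100
51.1 = (Y + 1 012) / 5 042 × 100
⇒ 1 564

Aged 0–14: 1 564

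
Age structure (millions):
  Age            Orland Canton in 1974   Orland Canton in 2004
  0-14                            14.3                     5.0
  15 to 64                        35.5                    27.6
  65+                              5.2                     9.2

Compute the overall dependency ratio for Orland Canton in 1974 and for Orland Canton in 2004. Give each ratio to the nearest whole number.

Orland Canton in 1974: 55
Orland Canton in 2004: 51

Orland Canton in 1974: (14.3 + 5.2) / 35.5 × 100 = 19.5 / 35.5 × 100 = 55
Orland Canton in 2004: (5.0 + 9.2) / 27.6 × 100 = 14.2 / 27.6 × 100 = 51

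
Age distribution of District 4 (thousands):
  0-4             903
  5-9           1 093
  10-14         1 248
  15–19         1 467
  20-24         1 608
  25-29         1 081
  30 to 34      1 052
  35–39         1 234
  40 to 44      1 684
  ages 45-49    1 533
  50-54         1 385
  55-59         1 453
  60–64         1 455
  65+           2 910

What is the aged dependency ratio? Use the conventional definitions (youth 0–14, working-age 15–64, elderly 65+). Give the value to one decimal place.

0–14: 903 + 1 093 + 1 248 = 3 244
15–64: 1 467 + 1 608 + 1 081 + 1 052 + 1 234 + 1 684 + 1 533 + 1 385 + 1 453 + 1 455 = 13 952
65+: 2 910
Old-age dependency ratio = 2 910 / 13 952 × 100 = 20.9

Old-age dependency ratio: 20.9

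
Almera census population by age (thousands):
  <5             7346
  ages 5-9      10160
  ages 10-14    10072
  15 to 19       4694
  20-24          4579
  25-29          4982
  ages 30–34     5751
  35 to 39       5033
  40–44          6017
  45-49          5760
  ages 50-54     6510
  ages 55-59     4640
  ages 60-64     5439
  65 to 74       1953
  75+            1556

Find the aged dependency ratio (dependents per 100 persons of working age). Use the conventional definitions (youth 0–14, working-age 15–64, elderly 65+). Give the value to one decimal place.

0–14: 7346 + 10160 + 10072 = 27578
15–64: 4694 + 4579 + 4982 + 5751 + 5033 + 6017 + 5760 + 6510 + 4640 + 5439 = 53405
65+: 1953 + 1556 = 3509
Old-age dependency ratio = 3509 / 53405 × 100 = 6.6

Old-age dependency ratio: 6.6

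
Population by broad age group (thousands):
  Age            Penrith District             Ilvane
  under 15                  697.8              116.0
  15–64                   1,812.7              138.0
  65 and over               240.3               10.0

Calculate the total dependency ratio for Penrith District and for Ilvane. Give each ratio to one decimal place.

Penrith District: (697.8 + 240.3) / 1,812.7 × 100 = 938.1 / 1,812.7 × 100 = 51.8
Ilvane: (116.0 + 10.0) / 138.0 × 100 = 126.0 / 138.0 × 100 = 91.3

Penrith District: 51.8
Ilvane: 91.3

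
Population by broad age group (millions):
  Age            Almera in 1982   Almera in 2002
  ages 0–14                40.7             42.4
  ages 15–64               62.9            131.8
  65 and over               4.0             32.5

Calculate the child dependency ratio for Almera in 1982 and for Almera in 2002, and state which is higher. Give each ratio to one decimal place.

Almera in 1982: 64.7
Almera in 2002: 32.2
Higher: Almera in 1982

Almera in 1982: 40.7 / 62.9 × 100 = 64.7
Almera in 2002: 42.4 / 131.8 × 100 = 32.2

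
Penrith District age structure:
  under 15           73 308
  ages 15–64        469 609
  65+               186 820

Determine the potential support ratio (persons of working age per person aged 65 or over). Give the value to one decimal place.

Potential support ratio = 469 609 / 186 820 = 2.5

Potential support ratio: 2.5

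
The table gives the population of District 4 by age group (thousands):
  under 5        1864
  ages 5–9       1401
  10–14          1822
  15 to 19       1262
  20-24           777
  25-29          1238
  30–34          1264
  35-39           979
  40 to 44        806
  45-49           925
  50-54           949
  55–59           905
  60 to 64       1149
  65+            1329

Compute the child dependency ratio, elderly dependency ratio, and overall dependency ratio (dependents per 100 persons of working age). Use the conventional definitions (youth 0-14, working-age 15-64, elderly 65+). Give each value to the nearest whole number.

0–14: 1864 + 1401 + 1822 = 5087
15–64: 1262 + 777 + 1238 + 1264 + 979 + 806 + 925 + 949 + 905 + 1149 = 10254
65+: 1329
Youth dependency ratio = 5087 / 10254 × 100 = 50
Old-age dependency ratio = 1329 / 10254 × 100 = 13
Total dependency ratio = (5087 + 1329) / 10254 × 100 = 6416 / 10254 × 100 = 63

Youth dependency ratio: 50
Old-age dependency ratio: 13
Total dependency ratio: 63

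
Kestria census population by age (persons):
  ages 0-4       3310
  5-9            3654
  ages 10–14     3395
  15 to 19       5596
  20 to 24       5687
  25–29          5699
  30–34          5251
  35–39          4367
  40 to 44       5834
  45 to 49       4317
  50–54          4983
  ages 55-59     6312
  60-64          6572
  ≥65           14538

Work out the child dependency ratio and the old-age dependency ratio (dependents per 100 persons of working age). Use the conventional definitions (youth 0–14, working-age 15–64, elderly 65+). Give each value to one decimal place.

0–14: 3310 + 3654 + 3395 = 10359
15–64: 5596 + 5687 + 5699 + 5251 + 4367 + 5834 + 4317 + 4983 + 6312 + 6572 = 54618
65+: 14538
Youth dependency ratio = 10359 / 54618 × 100 = 19.0
Old-age dependency ratio = 14538 / 54618 × 100 = 26.6

Youth dependency ratio: 19.0
Old-age dependency ratio: 26.6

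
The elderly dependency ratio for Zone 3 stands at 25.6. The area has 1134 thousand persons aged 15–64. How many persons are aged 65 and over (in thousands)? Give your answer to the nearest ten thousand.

Old-age dependency ratio = elderly / working-age × 100
25.6 = E / 1134 × 100
⇒ 290

Aged 65 and over: 290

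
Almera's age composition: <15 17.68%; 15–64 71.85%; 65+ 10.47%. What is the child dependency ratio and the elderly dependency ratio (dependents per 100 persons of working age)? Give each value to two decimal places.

Youth dependency ratio = 17.68 / 71.85 × 100 = 24.61
Old-age dependency ratio = 10.47 / 71.85 × 100 = 14.57

Youth dependency ratio: 24.61
Old-age dependency ratio: 14.57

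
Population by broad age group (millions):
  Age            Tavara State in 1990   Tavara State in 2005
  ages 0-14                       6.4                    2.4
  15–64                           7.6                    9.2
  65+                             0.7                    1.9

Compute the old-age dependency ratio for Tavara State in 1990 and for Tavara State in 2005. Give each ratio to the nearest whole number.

Tavara State in 1990: 9
Tavara State in 2005: 21

Tavara State in 1990: 0.7 / 7.6 × 100 = 9
Tavara State in 2005: 1.9 / 9.2 × 100 = 21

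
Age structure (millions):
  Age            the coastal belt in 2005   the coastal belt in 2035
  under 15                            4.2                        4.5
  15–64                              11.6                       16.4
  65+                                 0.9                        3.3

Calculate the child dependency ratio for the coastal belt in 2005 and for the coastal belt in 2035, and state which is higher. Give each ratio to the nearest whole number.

the coastal belt in 2005: 36
the coastal belt in 2035: 27
Higher: the coastal belt in 2005

the coastal belt in 2005: 4.2 / 11.6 × 100 = 36
the coastal belt in 2035: 4.5 / 16.4 × 100 = 27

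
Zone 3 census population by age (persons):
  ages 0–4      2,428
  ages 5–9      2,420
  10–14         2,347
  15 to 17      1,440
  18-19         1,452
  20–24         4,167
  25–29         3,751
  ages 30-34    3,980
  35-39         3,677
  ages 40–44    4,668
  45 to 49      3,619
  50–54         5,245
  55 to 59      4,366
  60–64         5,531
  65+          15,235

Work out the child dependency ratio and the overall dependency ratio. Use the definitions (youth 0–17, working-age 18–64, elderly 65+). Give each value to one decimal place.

0–17: 2,428 + 2,420 + 2,347 + 1,440 = 8,635
18–64: 1,452 + 4,167 + 3,751 + 3,980 + 3,677 + 4,668 + 3,619 + 5,245 + 4,366 + 5,531 = 40,456
65+: 15,235
Youth dependency ratio = 8,635 / 40,456 × 100 = 21.3
Total dependency ratio = (8,635 + 15,235) / 40,456 × 100 = 23,870 / 40,456 × 100 = 59.0

Youth dependency ratio: 21.3
Total dependency ratio: 59.0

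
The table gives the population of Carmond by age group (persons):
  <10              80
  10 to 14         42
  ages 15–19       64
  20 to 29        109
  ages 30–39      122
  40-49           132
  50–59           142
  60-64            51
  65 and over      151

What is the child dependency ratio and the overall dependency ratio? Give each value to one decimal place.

Youth dependency ratio: 19.7
Total dependency ratio: 44.0

0–14: 80 + 42 = 122
15–64: 64 + 109 + 122 + 132 + 142 + 51 = 620
65+: 151
Youth dependency ratio = 122 / 620 × 100 = 19.7
Total dependency ratio = (122 + 151) / 620 × 100 = 273 / 620 × 100 = 44.0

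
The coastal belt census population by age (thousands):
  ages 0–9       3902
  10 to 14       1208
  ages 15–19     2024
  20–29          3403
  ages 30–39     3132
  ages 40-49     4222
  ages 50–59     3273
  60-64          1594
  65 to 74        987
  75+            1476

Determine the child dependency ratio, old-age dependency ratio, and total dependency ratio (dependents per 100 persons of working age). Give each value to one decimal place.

Youth dependency ratio: 29.0
Old-age dependency ratio: 14.0
Total dependency ratio: 42.9

0–14: 3902 + 1208 = 5110
15–64: 2024 + 3403 + 3132 + 4222 + 3273 + 1594 = 17648
65+: 987 + 1476 = 2463
Youth dependency ratio = 5110 / 17648 × 100 = 29.0
Old-age dependency ratio = 2463 / 17648 × 100 = 14.0
Total dependency ratio = (5110 + 2463) / 17648 × 100 = 7573 / 17648 × 100 = 42.9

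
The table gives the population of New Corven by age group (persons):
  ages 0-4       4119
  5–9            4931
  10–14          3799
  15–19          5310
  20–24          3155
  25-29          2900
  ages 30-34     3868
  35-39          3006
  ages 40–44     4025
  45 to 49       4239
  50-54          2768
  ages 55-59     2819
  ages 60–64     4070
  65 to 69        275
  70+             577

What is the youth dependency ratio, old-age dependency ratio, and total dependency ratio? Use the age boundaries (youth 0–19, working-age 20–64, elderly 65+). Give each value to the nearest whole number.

Youth dependency ratio: 59
Old-age dependency ratio: 3
Total dependency ratio: 62

0–19: 4119 + 4931 + 3799 + 5310 = 18159
20–64: 3155 + 2900 + 3868 + 3006 + 4025 + 4239 + 2768 + 2819 + 4070 = 30850
65+: 275 + 577 = 852
Youth dependency ratio = 18159 / 30850 × 100 = 59
Old-age dependency ratio = 852 / 30850 × 100 = 3
Total dependency ratio = (18159 + 852) / 30850 × 100 = 19011 / 30850 × 100 = 62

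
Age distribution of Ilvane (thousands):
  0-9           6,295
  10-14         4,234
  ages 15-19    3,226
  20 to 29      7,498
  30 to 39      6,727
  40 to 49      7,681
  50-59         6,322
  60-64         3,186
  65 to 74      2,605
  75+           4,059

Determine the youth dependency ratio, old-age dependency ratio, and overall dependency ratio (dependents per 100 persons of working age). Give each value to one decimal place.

0–14: 6,295 + 4,234 = 10,529
15–64: 3,226 + 7,498 + 6,727 + 7,681 + 6,322 + 3,186 = 34,640
65+: 2,605 + 4,059 = 6,664
Youth dependency ratio = 10,529 / 34,640 × 100 = 30.4
Old-age dependency ratio = 6,664 / 34,640 × 100 = 19.2
Total dependency ratio = (10,529 + 6,664) / 34,640 × 100 = 17,193 / 34,640 × 100 = 49.6

Youth dependency ratio: 30.4
Old-age dependency ratio: 19.2
Total dependency ratio: 49.6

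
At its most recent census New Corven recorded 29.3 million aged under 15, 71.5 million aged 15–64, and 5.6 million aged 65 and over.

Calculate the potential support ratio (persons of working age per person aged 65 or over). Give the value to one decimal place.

Potential support ratio = 71.5 / 5.6 = 12.8

Potential support ratio: 12.8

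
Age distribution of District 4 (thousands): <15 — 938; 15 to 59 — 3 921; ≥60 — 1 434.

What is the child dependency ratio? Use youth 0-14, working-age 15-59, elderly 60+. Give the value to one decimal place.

Youth dependency ratio = 938 / 3 921 × 100 = 23.9

Youth dependency ratio: 23.9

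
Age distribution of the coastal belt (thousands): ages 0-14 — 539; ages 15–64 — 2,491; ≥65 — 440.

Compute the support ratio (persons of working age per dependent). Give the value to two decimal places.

Support ratio = 2,491 / (539 + 440) = 2,491 / 979 = 2.54

Support ratio: 2.54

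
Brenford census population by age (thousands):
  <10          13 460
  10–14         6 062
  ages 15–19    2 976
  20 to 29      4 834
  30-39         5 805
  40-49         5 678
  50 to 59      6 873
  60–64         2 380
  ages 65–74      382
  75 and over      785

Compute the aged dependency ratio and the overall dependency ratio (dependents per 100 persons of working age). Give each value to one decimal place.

0–14: 13 460 + 6 062 = 19 522
15–64: 2 976 + 4 834 + 5 805 + 5 678 + 6 873 + 2 380 = 28 546
65+: 382 + 785 = 1 167
Old-age dependency ratio = 1 167 / 28 546 × 100 = 4.1
Total dependency ratio = (19 522 + 1 167) / 28 546 × 100 = 20 689 / 28 546 × 100 = 72.5

Old-age dependency ratio: 4.1
Total dependency ratio: 72.5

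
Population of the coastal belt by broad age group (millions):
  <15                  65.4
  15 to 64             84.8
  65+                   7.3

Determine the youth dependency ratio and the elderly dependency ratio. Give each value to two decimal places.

Youth dependency ratio = 65.4 / 84.8 × 100 = 77.12
Old-age dependency ratio = 7.3 / 84.8 × 100 = 8.61

Youth dependency ratio: 77.12
Old-age dependency ratio: 8.61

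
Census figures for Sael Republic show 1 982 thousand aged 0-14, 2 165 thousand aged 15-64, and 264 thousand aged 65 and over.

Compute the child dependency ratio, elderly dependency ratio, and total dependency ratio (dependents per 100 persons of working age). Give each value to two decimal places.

Youth dependency ratio = 1 982 / 2 165 × 100 = 91.55
Old-age dependency ratio = 264 / 2 165 × 100 = 12.19
Total dependency ratio = (1 982 + 264) / 2 165 × 100 = 2 246 / 2 165 × 100 = 103.74

Youth dependency ratio: 91.55
Old-age dependency ratio: 12.19
Total dependency ratio: 103.74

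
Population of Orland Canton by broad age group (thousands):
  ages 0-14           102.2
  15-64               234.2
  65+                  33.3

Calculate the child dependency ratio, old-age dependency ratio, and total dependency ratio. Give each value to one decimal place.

Youth dependency ratio = 102.2 / 234.2 × 100 = 43.6
Old-age dependency ratio = 33.3 / 234.2 × 100 = 14.2
Total dependency ratio = (102.2 + 33.3) / 234.2 × 100 = 135.5 / 234.2 × 100 = 57.9

Youth dependency ratio: 43.6
Old-age dependency ratio: 14.2
Total dependency ratio: 57.9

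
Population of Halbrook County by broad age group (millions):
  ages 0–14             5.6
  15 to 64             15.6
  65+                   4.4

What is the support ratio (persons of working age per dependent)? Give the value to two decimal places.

Support ratio = 15.6 / (5.6 + 4.4) = 15.6 / 10.0 = 1.56

Support ratio: 1.56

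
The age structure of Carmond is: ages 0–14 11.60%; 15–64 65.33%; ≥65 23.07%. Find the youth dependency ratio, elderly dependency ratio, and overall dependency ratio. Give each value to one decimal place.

Youth dependency ratio = 11.60 / 65.33 × 100 = 17.8
Old-age dependency ratio = 23.07 / 65.33 × 100 = 35.3
Total dependency ratio = (11.60 + 23.07) / 65.33 × 100 = 34.67 / 65.33 × 100 = 53.1

Youth dependency ratio: 17.8
Old-age dependency ratio: 35.3
Total dependency ratio: 53.1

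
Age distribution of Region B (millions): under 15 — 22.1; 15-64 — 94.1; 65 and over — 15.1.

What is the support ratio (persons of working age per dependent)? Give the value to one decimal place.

Support ratio: 2.5

Support ratio = 94.1 / (22.1 + 15.1) = 94.1 / 37.2 = 2.5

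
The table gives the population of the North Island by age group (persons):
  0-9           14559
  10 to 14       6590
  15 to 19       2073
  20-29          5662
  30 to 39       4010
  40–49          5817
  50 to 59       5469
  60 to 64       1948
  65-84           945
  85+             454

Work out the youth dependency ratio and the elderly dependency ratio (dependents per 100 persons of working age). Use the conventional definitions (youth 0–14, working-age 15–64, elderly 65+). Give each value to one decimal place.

Youth dependency ratio: 84.7
Old-age dependency ratio: 5.6

0–14: 14559 + 6590 = 21149
15–64: 2073 + 5662 + 4010 + 5817 + 5469 + 1948 = 24979
65+: 945 + 454 = 1399
Youth dependency ratio = 21149 / 24979 × 100 = 84.7
Old-age dependency ratio = 1399 / 24979 × 100 = 5.6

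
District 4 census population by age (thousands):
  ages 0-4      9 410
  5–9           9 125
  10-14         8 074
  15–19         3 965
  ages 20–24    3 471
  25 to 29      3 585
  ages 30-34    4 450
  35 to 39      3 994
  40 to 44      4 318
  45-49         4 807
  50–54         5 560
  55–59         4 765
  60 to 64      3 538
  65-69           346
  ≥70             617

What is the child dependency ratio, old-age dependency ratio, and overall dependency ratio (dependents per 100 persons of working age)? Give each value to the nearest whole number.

0–14: 9 410 + 9 125 + 8 074 = 26 609
15–64: 3 965 + 3 471 + 3 585 + 4 450 + 3 994 + 4 318 + 4 807 + 5 560 + 4 765 + 3 538 = 42 453
65+: 346 + 617 = 963
Youth dependency ratio = 26 609 / 42 453 × 100 = 63
Old-age dependency ratio = 963 / 42 453 × 100 = 2
Total dependency ratio = (26 609 + 963) / 42 453 × 100 = 27 572 / 42 453 × 100 = 65

Youth dependency ratio: 63
Old-age dependency ratio: 2
Total dependency ratio: 65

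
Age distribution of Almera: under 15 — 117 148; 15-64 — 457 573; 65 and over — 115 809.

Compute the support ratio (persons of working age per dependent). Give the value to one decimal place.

Support ratio = 457 573 / (117 148 + 115 809) = 457 573 / 232 957 = 2.0

Support ratio: 2.0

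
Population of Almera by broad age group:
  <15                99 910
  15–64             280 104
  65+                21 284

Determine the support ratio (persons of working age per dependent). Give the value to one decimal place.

Support ratio = 280 104 / (99 910 + 21 284) = 280 104 / 121 194 = 2.3

Support ratio: 2.3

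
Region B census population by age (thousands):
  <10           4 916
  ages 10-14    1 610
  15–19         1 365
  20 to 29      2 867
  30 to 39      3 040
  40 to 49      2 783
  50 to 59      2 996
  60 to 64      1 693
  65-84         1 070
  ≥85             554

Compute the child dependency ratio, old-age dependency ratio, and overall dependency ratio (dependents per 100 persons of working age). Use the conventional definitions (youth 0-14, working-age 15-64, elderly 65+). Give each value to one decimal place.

Youth dependency ratio: 44.3
Old-age dependency ratio: 11.0
Total dependency ratio: 55.3

0–14: 4 916 + 1 610 = 6 526
15–64: 1 365 + 2 867 + 3 040 + 2 783 + 2 996 + 1 693 = 14 744
65+: 1 070 + 554 = 1 624
Youth dependency ratio = 6 526 / 14 744 × 100 = 44.3
Old-age dependency ratio = 1 624 / 14 744 × 100 = 11.0
Total dependency ratio = (6 526 + 1 624) / 14 744 × 100 = 8 150 / 14 744 × 100 = 55.3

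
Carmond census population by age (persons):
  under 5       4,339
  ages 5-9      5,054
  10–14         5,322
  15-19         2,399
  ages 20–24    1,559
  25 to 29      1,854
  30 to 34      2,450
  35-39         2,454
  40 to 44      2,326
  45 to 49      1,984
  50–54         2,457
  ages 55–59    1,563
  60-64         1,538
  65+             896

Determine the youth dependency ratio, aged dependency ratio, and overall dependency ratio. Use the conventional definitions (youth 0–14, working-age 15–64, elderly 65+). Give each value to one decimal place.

0–14: 4,339 + 5,054 + 5,322 = 14,715
15–64: 2,399 + 1,559 + 1,854 + 2,450 + 2,454 + 2,326 + 1,984 + 2,457 + 1,563 + 1,538 = 20,584
65+: 896
Youth dependency ratio = 14,715 / 20,584 × 100 = 71.5
Old-age dependency ratio = 896 / 20,584 × 100 = 4.4
Total dependency ratio = (14,715 + 896) / 20,584 × 100 = 15,611 / 20,584 × 100 = 75.8

Youth dependency ratio: 71.5
Old-age dependency ratio: 4.4
Total dependency ratio: 75.8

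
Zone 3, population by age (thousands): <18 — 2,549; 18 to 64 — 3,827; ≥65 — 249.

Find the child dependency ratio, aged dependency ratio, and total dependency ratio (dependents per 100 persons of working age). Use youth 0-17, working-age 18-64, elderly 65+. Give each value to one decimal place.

Youth dependency ratio: 66.6
Old-age dependency ratio: 6.5
Total dependency ratio: 73.1

Youth dependency ratio = 2,549 / 3,827 × 100 = 66.6
Old-age dependency ratio = 249 / 3,827 × 100 = 6.5
Total dependency ratio = (2,549 + 249) / 3,827 × 100 = 2,798 / 3,827 × 100 = 73.1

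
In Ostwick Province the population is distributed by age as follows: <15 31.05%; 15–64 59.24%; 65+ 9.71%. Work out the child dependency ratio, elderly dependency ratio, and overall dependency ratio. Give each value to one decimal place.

Youth dependency ratio: 52.4
Old-age dependency ratio: 16.4
Total dependency ratio: 68.8

Youth dependency ratio = 31.05 / 59.24 × 100 = 52.4
Old-age dependency ratio = 9.71 / 59.24 × 100 = 16.4
Total dependency ratio = (31.05 + 9.71) / 59.24 × 100 = 40.76 / 59.24 × 100 = 68.8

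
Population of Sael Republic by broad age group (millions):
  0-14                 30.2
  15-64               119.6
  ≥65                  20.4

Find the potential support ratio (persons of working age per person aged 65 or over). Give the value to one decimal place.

Potential support ratio: 5.9

Potential support ratio = 119.6 / 20.4 = 5.9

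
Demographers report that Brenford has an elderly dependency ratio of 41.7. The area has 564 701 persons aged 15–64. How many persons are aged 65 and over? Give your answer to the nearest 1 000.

Aged 65 and over: 235 000

Old-age dependency ratio = elderly / working-age × 100
41.7 = E / 564 701 × 100
⇒ 235 000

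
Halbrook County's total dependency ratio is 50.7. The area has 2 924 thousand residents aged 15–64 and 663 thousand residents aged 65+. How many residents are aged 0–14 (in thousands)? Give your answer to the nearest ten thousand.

Total dependency ratio = (youth + elderly) / working-age × 100
50.7 = (Y + 663) / 2 924 × 100
⇒ 820

Aged 0–14: 820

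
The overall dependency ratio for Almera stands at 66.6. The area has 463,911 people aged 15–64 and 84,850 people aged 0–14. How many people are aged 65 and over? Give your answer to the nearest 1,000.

Total dependency ratio = (youth + elderly) / working-age × 100
66.6 = (84,850 + E) / 463,911 × 100
⇒ 224,000

Aged 65 and over: 224,000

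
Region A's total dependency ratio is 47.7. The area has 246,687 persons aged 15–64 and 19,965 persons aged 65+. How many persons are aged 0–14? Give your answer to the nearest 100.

Total dependency ratio = (youth + elderly) / working-age × 100
47.7 = (Y + 19,965) / 246,687 × 100
⇒ 97,700

Aged 0–14: 97,700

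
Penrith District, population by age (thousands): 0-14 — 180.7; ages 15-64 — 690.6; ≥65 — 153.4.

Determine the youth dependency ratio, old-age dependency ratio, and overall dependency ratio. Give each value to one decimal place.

Youth dependency ratio = 180.7 / 690.6 × 100 = 26.2
Old-age dependency ratio = 153.4 / 690.6 × 100 = 22.2
Total dependency ratio = (180.7 + 153.4) / 690.6 × 100 = 334.1 / 690.6 × 100 = 48.4

Youth dependency ratio: 26.2
Old-age dependency ratio: 22.2
Total dependency ratio: 48.4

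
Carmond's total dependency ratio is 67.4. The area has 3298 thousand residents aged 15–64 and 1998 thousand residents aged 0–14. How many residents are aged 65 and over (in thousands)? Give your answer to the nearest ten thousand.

Total dependency ratio = (youth + elderly) / working-age × 100
67.4 = (1998 + E) / 3298 × 100
⇒ 220

Aged 65 and over: 220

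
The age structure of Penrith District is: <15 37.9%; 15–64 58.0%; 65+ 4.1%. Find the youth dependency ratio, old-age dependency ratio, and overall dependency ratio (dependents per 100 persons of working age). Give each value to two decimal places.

Youth dependency ratio = 37.9 / 58.0 × 100 = 65.34
Old-age dependency ratio = 4.1 / 58.0 × 100 = 7.07
Total dependency ratio = (37.9 + 4.1) / 58.0 × 100 = 42.0 / 58.0 × 100 = 72.41

Youth dependency ratio: 65.34
Old-age dependency ratio: 7.07
Total dependency ratio: 72.41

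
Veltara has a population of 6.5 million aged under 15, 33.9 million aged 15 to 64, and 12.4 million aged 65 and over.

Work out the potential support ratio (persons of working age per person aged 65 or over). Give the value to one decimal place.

Potential support ratio = 33.9 / 12.4 = 2.7

Potential support ratio: 2.7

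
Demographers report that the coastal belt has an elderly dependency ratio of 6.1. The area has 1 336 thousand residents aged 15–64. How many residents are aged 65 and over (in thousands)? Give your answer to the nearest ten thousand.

Aged 65 and over: 80

Old-age dependency ratio = elderly / working-age × 100
6.1 = E / 1 336 × 100
⇒ 80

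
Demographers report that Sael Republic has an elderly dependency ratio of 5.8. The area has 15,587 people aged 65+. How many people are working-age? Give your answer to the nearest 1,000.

Working-age: 269,000

Old-age dependency ratio = elderly / working-age × 100
5.8 = 15,587 / W × 100
⇒ 269,000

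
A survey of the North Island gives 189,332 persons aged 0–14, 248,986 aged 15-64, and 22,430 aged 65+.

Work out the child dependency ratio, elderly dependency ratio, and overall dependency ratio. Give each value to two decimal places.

Youth dependency ratio: 76.04
Old-age dependency ratio: 9.01
Total dependency ratio: 85.05

Youth dependency ratio = 189,332 / 248,986 × 100 = 76.04
Old-age dependency ratio = 22,430 / 248,986 × 100 = 9.01
Total dependency ratio = (189,332 + 22,430) / 248,986 × 100 = 211,762 / 248,986 × 100 = 85.05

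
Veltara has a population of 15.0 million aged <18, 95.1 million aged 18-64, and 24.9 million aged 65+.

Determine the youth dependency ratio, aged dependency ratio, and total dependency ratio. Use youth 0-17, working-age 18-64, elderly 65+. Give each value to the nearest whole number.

Youth dependency ratio = 15.0 / 95.1 × 100 = 16
Old-age dependency ratio = 24.9 / 95.1 × 100 = 26
Total dependency ratio = (15.0 + 24.9) / 95.1 × 100 = 39.9 / 95.1 × 100 = 42

Youth dependency ratio: 16
Old-age dependency ratio: 26
Total dependency ratio: 42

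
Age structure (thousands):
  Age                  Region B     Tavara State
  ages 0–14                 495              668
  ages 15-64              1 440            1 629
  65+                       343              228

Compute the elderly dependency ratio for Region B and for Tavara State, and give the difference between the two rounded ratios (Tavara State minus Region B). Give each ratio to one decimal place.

Region B: 343 / 1 440 × 100 = 23.8
Tavara State: 228 / 1 629 × 100 = 14.0

Region B: 23.8
Tavara State: 14.0
Difference: -9.8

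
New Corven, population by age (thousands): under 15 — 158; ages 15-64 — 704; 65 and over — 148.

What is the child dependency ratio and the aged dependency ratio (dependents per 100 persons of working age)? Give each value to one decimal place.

Youth dependency ratio = 158 / 704 × 100 = 22.4
Old-age dependency ratio = 148 / 704 × 100 = 21.0

Youth dependency ratio: 22.4
Old-age dependency ratio: 21.0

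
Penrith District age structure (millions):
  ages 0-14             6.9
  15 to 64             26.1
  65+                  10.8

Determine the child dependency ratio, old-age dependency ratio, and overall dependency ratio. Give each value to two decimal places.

Youth dependency ratio = 6.9 / 26.1 × 100 = 26.44
Old-age dependency ratio = 10.8 / 26.1 × 100 = 41.38
Total dependency ratio = (6.9 + 10.8) / 26.1 × 100 = 17.7 / 26.1 × 100 = 67.82

Youth dependency ratio: 26.44
Old-age dependency ratio: 41.38
Total dependency ratio: 67.82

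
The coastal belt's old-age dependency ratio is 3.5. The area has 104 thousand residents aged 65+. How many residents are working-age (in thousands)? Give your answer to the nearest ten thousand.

Old-age dependency ratio = elderly / working-age × 100
3.5 = 104 / W × 100
⇒ 2 970

Working-age: 2 970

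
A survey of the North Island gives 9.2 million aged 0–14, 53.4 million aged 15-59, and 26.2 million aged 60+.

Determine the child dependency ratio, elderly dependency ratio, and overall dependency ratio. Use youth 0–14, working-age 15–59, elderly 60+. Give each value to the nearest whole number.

Youth dependency ratio = 9.2 / 53.4 × 100 = 17
Old-age dependency ratio = 26.2 / 53.4 × 100 = 49
Total dependency ratio = (9.2 + 26.2) / 53.4 × 100 = 35.4 / 53.4 × 100 = 66

Youth dependency ratio: 17
Old-age dependency ratio: 49
Total dependency ratio: 66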